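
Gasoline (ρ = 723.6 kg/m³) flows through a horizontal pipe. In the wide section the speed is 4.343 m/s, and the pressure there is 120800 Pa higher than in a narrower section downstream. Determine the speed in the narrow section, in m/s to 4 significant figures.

Horizontal Bernoulli: P₁ + ½ρv₁² = P₂ + ½ρv₂², so v₂² = v₁² + 2(P₁ − P₂)/ρ.
v₂ = √(4.343² + 2·120800/723.6) = √(18.86 + 333.9) = 18.78 m/s.

18.78 m/s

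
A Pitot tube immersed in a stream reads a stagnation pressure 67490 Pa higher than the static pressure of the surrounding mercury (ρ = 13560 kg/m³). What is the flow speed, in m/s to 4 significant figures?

The dynamic pressure equals the rise in static pressure at the stagnation point: ΔP = ½ρv².
v = √(2ΔP/ρ) = √(2·67490/13560) = 3.155 m/s.

3.155 m/s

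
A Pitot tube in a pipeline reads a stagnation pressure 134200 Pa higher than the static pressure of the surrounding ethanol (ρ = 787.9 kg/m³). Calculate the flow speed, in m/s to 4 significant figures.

At the stagnation point the flow is brought to rest, so Bernoulli gives P_stag − P_static = ½ρv².
v = √(2ΔP/ρ) = √(2·134200/787.9) = 18.46 m/s.

v ≈ 18.46 m/s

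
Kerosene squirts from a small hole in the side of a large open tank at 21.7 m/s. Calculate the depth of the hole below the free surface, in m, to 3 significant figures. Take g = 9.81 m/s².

Inverting v = √(2gh) gives h = v² / 2g.
h = 21.7²/(2·9.81) = 471/19.62 = 24.0 m.

24.0 m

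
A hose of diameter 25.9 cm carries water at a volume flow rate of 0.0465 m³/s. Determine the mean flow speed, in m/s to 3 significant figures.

Q = 0.0465 m³/s = 0.0465 m³/s.
v = Q/A = 0.0465 / 0.0527 = 0.883 m/s.

v = 0.883 m/s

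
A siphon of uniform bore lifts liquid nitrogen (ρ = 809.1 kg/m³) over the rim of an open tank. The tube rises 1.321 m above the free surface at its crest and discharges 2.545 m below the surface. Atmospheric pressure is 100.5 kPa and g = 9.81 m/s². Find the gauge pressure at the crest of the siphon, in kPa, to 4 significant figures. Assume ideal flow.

The outlet speed comes from Torricelli: v = √(2g·2.545) = 7.066 m/s.
The bore is uniform, so the speed at the crest is the same v. Bernoulli surface→crest: P_atm = P_top + ½ρv² + ρg·h_top.
P_top = 100500 − ½·809.1·7.066² − 809.1·9.81·1.321 = 69810 Pa. So P_gauge = P_top − P_atm = -30690 Pa.

-30.69 kPa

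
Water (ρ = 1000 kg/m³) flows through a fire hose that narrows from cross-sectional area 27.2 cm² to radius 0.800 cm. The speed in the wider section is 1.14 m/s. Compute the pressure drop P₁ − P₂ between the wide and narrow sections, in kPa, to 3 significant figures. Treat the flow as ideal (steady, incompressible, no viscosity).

Continuity gives A₁v₁ = A₂v₂, so v₂ = (27.2 cm²)/(2.01 cm²) × 1.14 m/s = 15.4 m/s.
Bernoulli (h₁ = h₂): P₁ − P₂ = ½ρ(v₂² − v₁²).
P₁ − P₂ = ½·1000·(15.4² − 1.14²) = ½·1000·237 = 118000 Pa.

ΔP = 118 kPa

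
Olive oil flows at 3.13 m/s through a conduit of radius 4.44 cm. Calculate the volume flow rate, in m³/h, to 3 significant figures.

Q = A·v = 0.00619 m² × 3.13 m/s = 0.0194 m³/s.
Converting: 0.0194 m³/s × 3600 = 69.8 m³/h.

Q ≈ 69.8 m³/h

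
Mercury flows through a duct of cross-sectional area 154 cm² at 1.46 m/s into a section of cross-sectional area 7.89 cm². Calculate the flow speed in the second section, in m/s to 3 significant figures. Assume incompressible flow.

Mass conservation (A₁v₁ = A₂v₂) gives v₂ = 1.46 × 154/7.89 = 28.5 m/s.

28.5 m/s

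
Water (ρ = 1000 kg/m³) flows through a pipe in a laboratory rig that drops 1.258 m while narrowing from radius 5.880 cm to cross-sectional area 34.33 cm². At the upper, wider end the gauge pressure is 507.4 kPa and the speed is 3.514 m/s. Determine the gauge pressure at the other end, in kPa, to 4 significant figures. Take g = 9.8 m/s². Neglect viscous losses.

P₂ ≈ 464.1 kPa

Mass conservation (A₁v₁ = A₂v₂) gives v₂ = 3.514 × 108.6/34.33 = 11.12 m/s.
Bernoulli: P₁ + ½ρv₁² + ρg h₁ = P₂ + ½ρv₂² + ρg h₂, so P₂ = P₁ + ½ρ(v₁² − v₂²) − ρg(h₂ − h₁).
P₂ = 507400 + ½·1000·(3.514² − 11.12²) − 1000·9.8·(−1.258) = 507400 + (-55630) − (-12330) = 464100 Pa.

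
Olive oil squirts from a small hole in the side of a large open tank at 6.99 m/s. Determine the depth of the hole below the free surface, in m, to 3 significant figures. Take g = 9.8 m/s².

Torricelli: v = √(2gh), so h = v²/(2g).
h = 6.99²/(2·9.8) = 48.9/19.60 = 2.49 m.

2.49 m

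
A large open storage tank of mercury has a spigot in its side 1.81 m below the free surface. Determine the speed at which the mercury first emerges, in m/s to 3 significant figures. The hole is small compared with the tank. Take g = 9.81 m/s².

With the surface at rest and both surface and jet at atmospheric pressure, Bernoulli gives ρg h = ½ρv², so v = √(2gh) = √(2·9.81·1.81) = 5.96 m/s.

v ≈ 5.96 m/s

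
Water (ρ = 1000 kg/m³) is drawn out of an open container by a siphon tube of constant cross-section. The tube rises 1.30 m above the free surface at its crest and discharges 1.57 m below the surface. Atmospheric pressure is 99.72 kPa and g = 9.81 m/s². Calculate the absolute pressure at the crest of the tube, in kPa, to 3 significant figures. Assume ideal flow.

P_top ≈ 71.6 kPa

From the surface to the outlet (both open to atmosphere, surface at rest): v = √(2g·h_out) = √(2·9.81·1.57) = 5.55 m/s.
Continuity keeps v the same throughout the tube; from surface to crest, P_atm + 0 = P_top + ½ρv² + ρg·h_top.
P_top = 99720 − ½·1000·5.55² − 1000·9.81·1.30 = 71600 Pa.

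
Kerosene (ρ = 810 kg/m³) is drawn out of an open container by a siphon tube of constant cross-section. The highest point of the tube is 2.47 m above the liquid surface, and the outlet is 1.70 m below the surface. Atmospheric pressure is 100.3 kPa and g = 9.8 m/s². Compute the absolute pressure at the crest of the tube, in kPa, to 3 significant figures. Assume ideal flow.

From the surface to the outlet (both open to atmosphere, surface at rest): v = √(2g·h_out) = √(2·9.8·1.70) = 5.77 m/s.
The bore is uniform, so the speed at the crest is the same v. Bernoulli surface→crest: P_atm = P_top + ½ρv² + ρg·h_top.
P_top = 100300 − ½·810·5.77² − 810·9.8·2.47 = 67200 Pa.

P_top ≈ 67.2 kPa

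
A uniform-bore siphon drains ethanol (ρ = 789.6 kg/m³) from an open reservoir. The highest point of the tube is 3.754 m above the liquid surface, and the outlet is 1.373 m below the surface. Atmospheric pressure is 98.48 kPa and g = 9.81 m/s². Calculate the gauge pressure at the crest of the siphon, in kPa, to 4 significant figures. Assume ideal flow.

From the surface to the outlet (both open to atmosphere, surface at rest): v = √(2g·h_out) = √(2·9.81·1.373) = 5.190 m/s.
With constant cross-section the crest speed equals v; applying Bernoulli from the surface up to the crest, P_top = P_atm − ½ρv² − ρg·h_top.
P_top = 98480 − ½·789.6·5.190² − 789.6·9.81·3.754 = 58770 Pa. So P_gauge = P_top − P_atm = -39710 Pa.

P_gauge = -39.71 kPa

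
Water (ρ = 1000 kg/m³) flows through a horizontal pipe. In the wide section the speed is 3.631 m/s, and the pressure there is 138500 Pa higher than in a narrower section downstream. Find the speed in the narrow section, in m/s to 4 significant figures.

v₂ ≈ 17.03 m/s

With h₁ = h₂, rearranging Bernoulli gives v₂ = √(v₁² + 2ΔP/ρ).
v₂ = √(3.631² + 2·138500/1000) = √(13.18 + 277.0) = 17.03 m/s.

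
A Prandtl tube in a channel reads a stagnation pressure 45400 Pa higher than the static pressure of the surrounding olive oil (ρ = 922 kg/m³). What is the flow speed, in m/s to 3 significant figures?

v ≈ 9.92 m/s

Bernoulli between the free stream and the stagnation point: ½ρv² = P_stag − P_static.
v = √(2ΔP/ρ) = √(2·45400/922) = 9.92 m/s.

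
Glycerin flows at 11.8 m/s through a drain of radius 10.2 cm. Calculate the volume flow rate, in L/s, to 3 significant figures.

Q = A·v = 0.0327 m² × 11.8 m/s = 0.386 m³/s.
Converting: 0.386 m³/s × 1000 = 386 L/s.

386 L/s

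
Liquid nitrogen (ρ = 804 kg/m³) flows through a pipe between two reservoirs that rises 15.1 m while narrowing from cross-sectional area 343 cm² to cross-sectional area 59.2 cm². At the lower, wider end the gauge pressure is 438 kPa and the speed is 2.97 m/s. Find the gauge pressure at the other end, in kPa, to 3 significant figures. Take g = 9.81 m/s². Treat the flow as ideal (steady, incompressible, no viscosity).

P₂ = 203 kPa

Continuity gives A₁v₁ = A₂v₂, so v₂ = (343 cm²)/(59.2 cm²) × 2.97 m/s = 17.2 m/s.
Bernoulli: P₁ + ½ρv₁² + ρg h₁ = P₂ + ½ρv₂² + ρg h₂, so P₂ = P₁ + ½ρ(v₁² − v₂²) − ρg(h₂ − h₁).
P₂ = 438000 + ½·804·(2.97² − 17.2²) − 804·9.81·(+15.1) = 438000 + (-115000) − (119000) = 203000 Pa.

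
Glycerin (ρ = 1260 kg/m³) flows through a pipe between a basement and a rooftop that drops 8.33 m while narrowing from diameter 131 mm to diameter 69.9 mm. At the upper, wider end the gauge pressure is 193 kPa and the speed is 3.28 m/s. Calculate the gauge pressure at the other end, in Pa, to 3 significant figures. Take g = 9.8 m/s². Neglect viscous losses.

P₂ = 219000 Pa

By continuity, v₂ = v₁·A₁/A₂ = 3.28·(135/38.4) = 11.5 m/s.
Applying Bernoulli between the two ends and solving for P₂: P₂ = P₁ + ½ρ(v₁² − v₂²) − ρgΔh.
P₂ = 193000 + ½·1260·(3.28² − 11.5²) − 1260·9.8·(−8.33) = 193000 + (-76800) − (-103000) = 219000 Pa.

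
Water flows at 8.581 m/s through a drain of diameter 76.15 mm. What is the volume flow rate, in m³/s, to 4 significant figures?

Q = A·v = 0.004554 m² × 8.581 m/s = 0.03908 m³/s.

Q = 0.03908 m³/s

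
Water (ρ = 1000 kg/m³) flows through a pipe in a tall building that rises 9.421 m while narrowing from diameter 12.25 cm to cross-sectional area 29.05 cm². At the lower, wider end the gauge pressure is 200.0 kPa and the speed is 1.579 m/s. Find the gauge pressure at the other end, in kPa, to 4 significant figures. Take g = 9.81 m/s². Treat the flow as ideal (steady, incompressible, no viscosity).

P₂ ≈ 88.31 kPa

The volume flow rate is constant, so v₂ = (A₁/A₂)v₁ = (117.9/29.05)·1.579 = 6.406 m/s.
Bernoulli: P₁ + ½ρv₁² + ρg h₁ = P₂ + ½ρv₂² + ρg h₂, so P₂ = P₁ + ½ρ(v₁² − v₂²) − ρg(h₂ − h₁).
P₂ = 200000 + ½·1000·(1.579² − 6.406²) − 1000·9.81·(+9.421) = 200000 + (-19270) − (92420) = 88310 Pa.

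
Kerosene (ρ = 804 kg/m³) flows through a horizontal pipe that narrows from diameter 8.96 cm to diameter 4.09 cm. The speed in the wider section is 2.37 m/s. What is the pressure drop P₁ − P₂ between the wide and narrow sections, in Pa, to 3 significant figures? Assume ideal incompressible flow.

Continuity gives A₁v₁ = A₂v₂, so v₂ = (63.1 cm²)/(13.1 cm²) × 2.37 m/s = 11.4 m/s.
Along the horizontal streamline, P + ½ρv² is constant.
P₁ − P₂ = ½·804·(11.4² − 2.37²) = ½·804·124 = 49700 Pa.

49700 Pa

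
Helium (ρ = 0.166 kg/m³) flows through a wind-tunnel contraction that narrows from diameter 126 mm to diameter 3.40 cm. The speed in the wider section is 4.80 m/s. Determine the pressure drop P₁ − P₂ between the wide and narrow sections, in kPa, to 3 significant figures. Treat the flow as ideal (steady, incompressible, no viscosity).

0.359 kPa

The volume flow rate is constant, so v₂ = (A₁/A₂)v₁ = (125/9.08)·4.80 = 65.9 m/s.
Along the horizontal streamline, P + ½ρv² is constant.
P₁ − P₂ = ½·0.166·(65.9² − 4.80²) = ½·0.166·4320 = 359 Pa.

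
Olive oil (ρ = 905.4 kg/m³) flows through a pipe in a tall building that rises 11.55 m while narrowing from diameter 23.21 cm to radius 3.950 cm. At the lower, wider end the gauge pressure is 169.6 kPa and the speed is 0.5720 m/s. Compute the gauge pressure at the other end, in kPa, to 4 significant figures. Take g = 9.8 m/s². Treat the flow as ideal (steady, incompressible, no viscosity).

The volume flow rate is constant, so v₂ = (A₁/A₂)v₁ = (423.1/49.02)·0.5720 = 4.937 m/s.
Bernoulli: P₁ + ½ρv₁² + ρg h₁ = P₂ + ½ρv₂² + ρg h₂, so P₂ = P₁ + ½ρ(v₁² − v₂²) − ρg(h₂ − h₁).
P₂ = 169600 + ½·905.4·(0.5720² − 4.937²) − 905.4·9.8·(+11.55) = 169600 + (-10890) − (102500) = 56230 Pa.

56.23 kPa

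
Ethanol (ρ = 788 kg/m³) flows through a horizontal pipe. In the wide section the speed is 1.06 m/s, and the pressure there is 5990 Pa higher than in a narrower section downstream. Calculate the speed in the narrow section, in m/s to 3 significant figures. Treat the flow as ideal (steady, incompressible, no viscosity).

Along the level pipe P + ½ρv² is conserved, hence v₂² = v₁² + 2(P₁ − P₂)/ρ.
v₂ = √(1.06² + 2·5990/788) = √(1.12 + 15.2) = 4.04 m/s.

v₂ ≈ 4.04 m/s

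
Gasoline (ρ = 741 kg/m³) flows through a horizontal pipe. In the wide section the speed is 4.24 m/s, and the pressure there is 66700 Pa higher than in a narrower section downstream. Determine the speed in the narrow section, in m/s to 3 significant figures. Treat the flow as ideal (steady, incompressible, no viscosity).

Along the level pipe P + ½ρv² is conserved, hence v₂² = v₁² + 2(P₁ − P₂)/ρ.
v₂ = √(4.24² + 2·66700/741) = √(18.0 + 180) = 14.1 m/s.

v₂ ≈ 14.1 m/s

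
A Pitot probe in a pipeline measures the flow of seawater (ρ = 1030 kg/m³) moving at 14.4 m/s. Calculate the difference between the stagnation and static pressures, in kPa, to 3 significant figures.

107 kPa

At the stagnation point the flow is brought to rest, so Bernoulli gives P_stag − P_static = ½ρv².
ΔP = ½·1030·14.4² = 107000 Pa.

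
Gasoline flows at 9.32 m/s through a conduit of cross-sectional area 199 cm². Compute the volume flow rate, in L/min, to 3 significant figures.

Q = A·v = 0.0199 m² × 9.32 m/s = 0.185 m³/s.
Converting: 0.185 m³/s × 60000 = 11100 L/min.

Q = 11100 L/min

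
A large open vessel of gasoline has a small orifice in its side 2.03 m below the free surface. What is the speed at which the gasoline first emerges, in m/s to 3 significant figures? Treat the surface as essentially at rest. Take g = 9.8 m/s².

Torricelli's result v = √(2gh) gives v = √(2·9.8·2.03) = 6.31 m/s.

v ≈ 6.31 m/s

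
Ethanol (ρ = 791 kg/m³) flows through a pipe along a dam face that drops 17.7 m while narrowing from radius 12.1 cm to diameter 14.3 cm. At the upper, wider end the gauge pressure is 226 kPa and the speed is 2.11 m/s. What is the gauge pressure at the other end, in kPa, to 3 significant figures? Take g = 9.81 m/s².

P₂ = 351 kPa

By continuity, v₂ = v₁·A₁/A₂ = 2.11·(460/161) = 6.04 m/s.
Bernoulli: P₁ + ½ρv₁² + ρg h₁ = P₂ + ½ρv₂² + ρg h₂, so P₂ = P₁ + ½ρ(v₁² − v₂²) − ρg(h₂ − h₁).
P₂ = 226000 + ½·791·(2.11² − 6.04²) − 791·9.81·(−17.7) = 226000 + (-12700) − (-137000) = 351000 Pa.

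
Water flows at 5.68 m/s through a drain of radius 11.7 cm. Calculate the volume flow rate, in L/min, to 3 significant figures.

Q ≈ 14700 L/min

Q = A·v = 0.0430 m² × 5.68 m/s = 0.244 m³/s.
Converting: 0.244 m³/s × 60000 = 14700 L/min.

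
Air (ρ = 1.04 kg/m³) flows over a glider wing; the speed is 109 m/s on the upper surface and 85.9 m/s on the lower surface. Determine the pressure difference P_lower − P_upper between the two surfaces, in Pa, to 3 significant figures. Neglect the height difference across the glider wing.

With negligible Δh, P + ½ρv² is constant, so P_low − P_up = ½ρ(v_up² − v_low²).
ΔP = ½·1.04·(109² − 85.9²) = 2340 Pa.

2340 Pa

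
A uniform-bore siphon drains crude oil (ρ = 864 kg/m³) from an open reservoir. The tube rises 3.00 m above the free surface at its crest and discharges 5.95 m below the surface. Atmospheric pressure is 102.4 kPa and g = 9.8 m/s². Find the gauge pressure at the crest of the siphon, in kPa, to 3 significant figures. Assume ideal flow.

From the surface to the outlet (both open to atmosphere, surface at rest): v = √(2g·h_out) = √(2·9.8·5.95) = 10.8 m/s.
The bore is uniform, so the speed at the crest is the same v. Bernoulli surface→crest: P_atm = P_top + ½ρv² + ρg·h_top.
P_top = 102400 − ½·864·10.8² − 864·9.8·3.00 = 26600 Pa. So P_gauge = P_top − P_atm = -75800 Pa.

P_gauge = -75.8 kPa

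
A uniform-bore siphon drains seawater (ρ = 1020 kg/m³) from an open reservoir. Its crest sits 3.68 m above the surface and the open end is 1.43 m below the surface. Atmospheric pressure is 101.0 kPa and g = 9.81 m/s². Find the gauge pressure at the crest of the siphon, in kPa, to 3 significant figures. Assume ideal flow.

Bernoulli surface→outlet gives ½v² = g·h_out, so v = √(2·9.81·1.43) = 5.30 m/s.
Continuity keeps v the same throughout the tube; from surface to crest, P_atm + 0 = P_top + ½ρv² + ρg·h_top.
P_top = 101000 − ½·1020·5.30² − 1020·9.81·3.68 = 49900 Pa. So P_gauge = P_top − P_atm = -51100 Pa.

P_gauge ≈ -51.1 kPa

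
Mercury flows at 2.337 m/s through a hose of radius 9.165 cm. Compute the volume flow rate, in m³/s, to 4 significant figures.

Q = A·v = 0.02639 m² × 2.337 m/s = 0.06167 m³/s.

Q = 0.06167 m³/s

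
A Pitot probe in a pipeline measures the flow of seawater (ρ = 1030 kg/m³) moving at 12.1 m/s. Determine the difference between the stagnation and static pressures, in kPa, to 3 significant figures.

ΔP ≈ 75.4 kPa

The dynamic pressure equals the rise in static pressure at the stagnation point: ΔP = ½ρv².
ΔP = ½·1030·12.1² = 75400 Pa.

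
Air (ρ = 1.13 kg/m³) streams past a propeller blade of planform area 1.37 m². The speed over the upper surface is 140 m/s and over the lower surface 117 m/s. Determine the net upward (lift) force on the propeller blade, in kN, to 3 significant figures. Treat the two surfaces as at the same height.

With equal heights on the two surfaces, Bernoulli gives P_lower − P_upper = ½ρ(v_upper² − v_lower²).
ΔP = ½·1.13·(140² − 117²) = 3340 Pa.
Lift = ΔP · A = 3340 × 1.37 = 4580 N.

F ≈ 4.58 kN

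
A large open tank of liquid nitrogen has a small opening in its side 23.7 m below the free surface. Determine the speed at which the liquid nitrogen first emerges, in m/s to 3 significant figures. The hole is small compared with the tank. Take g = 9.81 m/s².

Bernoulli from surface to hole (P equal, v_surface ≈ 0): v = √(2gh) = √(2×9.81×23.7) = 21.6 m/s.

v ≈ 21.6 m/s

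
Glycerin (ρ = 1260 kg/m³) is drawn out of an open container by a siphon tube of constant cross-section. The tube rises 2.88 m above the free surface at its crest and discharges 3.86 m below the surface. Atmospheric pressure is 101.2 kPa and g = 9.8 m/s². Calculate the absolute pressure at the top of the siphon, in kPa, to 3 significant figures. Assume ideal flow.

From the surface to the outlet (both open to atmosphere, surface at rest): v = √(2g·h_out) = √(2·9.8·3.86) = 8.70 m/s.
The bore is uniform, so the speed at the crest is the same v. Bernoulli surface→crest: P_atm = P_top + ½ρv² + ρg·h_top.
P_top = 101200 − ½·1260·8.70² − 1260·9.8·2.88 = 18000 Pa.

P_top ≈ 18.0 kPa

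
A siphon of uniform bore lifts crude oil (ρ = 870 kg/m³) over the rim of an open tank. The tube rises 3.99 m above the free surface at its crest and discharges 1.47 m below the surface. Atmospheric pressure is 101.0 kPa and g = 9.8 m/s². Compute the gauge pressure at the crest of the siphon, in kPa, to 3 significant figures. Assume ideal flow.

-46.6 kPa

The outlet speed comes from Torricelli: v = √(2g·1.47) = 5.37 m/s.
Continuity keeps v the same throughout the tube; from surface to crest, P_atm + 0 = P_top + ½ρv² + ρg·h_top.
P_top = 101000 − ½·870·5.37² − 870·9.8·3.99 = 54400 Pa. So P_gauge = P_top − P_atm = -46600 Pa.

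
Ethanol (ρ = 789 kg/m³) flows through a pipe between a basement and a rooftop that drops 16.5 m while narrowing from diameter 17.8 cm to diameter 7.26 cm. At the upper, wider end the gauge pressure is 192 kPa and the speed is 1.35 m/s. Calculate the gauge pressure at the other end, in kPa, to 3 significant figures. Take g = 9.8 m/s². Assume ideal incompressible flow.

By continuity, v₂ = v₁·A₁/A₂ = 1.35·(249/41.4) = 8.12 m/s.
Applying Bernoulli between the two ends and solving for P₂: P₂ = P₁ + ½ρ(v₁² − v₂²) − ρgΔh.
P₂ = 192000 + ½·789·(1.35² − 8.12²) − 789·9.8·(−16.5) = 192000 + (-25300) − (-128000) = 294000 Pa.

P₂ ≈ 294 kPa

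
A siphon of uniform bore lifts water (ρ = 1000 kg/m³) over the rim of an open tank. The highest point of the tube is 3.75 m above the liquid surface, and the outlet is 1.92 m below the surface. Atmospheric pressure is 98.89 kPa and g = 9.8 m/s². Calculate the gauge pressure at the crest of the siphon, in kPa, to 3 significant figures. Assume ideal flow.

P_gauge = -55.6 kPa

The outlet speed comes from Torricelli: v = √(2g·1.92) = 6.13 m/s.
The bore is uniform, so the speed at the crest is the same v. Bernoulli surface→crest: P_atm = P_top + ½ρv² + ρg·h_top.
P_top = 98890 − ½·1000·6.13² − 1000·9.8·3.75 = 43300 Pa. So P_gauge = P_top − P_atm = -55600 Pa.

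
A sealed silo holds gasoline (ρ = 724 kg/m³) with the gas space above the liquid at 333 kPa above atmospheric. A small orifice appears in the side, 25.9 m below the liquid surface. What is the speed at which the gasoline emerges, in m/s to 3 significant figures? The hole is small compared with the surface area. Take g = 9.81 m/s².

v ≈ 37.8 m/s

Take point 1 at the surface (v₁ ≈ 0) and point 2 at the hole (at atmospheric pressure). Bernoulli: P₁ + ρg h = P_atm + ½ρv₂².
With P₁ − P_atm = 333000 Pa, v₂ = √(2gh + 2ΔP/ρ) = √(2·9.81·25.9 + 2·333000/724) = 37.8 m/s.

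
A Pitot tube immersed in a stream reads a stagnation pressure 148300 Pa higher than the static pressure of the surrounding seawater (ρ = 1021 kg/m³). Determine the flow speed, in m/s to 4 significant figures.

v ≈ 17.04 m/s

The dynamic pressure equals the rise in static pressure at the stagnation point: ΔP = ½ρv².
v = √(2ΔP/ρ) = √(2·148300/1021) = 17.04 m/s.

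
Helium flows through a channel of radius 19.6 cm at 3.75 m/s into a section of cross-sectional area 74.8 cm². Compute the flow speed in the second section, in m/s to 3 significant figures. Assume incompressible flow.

v₂ ≈ 60.5 m/s

The volume flow rate is constant, so v₂ = (A₁/A₂)v₁ = (1210/74.8)·3.75 = 60.5 m/s.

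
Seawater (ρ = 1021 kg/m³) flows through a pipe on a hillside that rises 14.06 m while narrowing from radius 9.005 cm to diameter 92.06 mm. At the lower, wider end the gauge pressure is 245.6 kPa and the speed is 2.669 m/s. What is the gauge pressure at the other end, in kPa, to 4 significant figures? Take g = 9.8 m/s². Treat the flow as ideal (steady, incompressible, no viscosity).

By continuity, v₂ = v₁·A₁/A₂ = 2.669·(254.8/66.56) = 10.21 m/s.
Applying Bernoulli between the two ends and solving for P₂: P₂ = P₁ + ½ρ(v₁² − v₂²) − ρgΔh.
P₂ = 245600 + ½·1021·(2.669² − 10.21²) − 1021·9.8·(+14.06) = 245600 + (-49630) − (140700) = 55290 Pa.

P₂ ≈ 55.29 kPa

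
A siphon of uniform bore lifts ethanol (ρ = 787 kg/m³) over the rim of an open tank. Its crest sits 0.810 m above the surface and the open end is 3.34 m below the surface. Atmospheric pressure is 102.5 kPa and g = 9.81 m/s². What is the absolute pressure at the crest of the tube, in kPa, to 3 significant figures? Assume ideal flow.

P_top = 70.5 kPa

Bernoulli surface→outlet gives ½v² = g·h_out, so v = √(2·9.81·3.34) = 8.10 m/s.
The bore is uniform, so the speed at the crest is the same v. Bernoulli surface→crest: P_atm = P_top + ½ρv² + ρg·h_top.
P_top = 102500 − ½·787·8.10² − 787·9.81·0.810 = 70500 Pa.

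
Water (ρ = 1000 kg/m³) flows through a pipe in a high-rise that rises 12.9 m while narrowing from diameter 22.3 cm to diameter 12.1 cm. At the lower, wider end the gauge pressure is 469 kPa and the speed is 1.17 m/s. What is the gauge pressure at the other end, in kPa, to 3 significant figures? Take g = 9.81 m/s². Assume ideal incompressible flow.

The volume flow rate is constant, so v₂ = (A₁/A₂)v₁ = (391/115)·1.17 = 3.97 m/s.
Applying Bernoulli between the two ends and solving for P₂: P₂ = P₁ + ½ρ(v₁² − v₂²) − ρgΔh.
P₂ = 469000 + ½·1000·(1.17² − 3.97²) − 1000·9.81·(+12.9) = 469000 + (-7210) − (127000) = 335000 Pa.

P₂ = 335 kPa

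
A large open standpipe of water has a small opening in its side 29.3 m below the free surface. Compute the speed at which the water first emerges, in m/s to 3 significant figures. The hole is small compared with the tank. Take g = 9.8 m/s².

v = 24.0 m/s

The surface is effectively still and both ends are open, so ½v² = gh and v = √(2·9.8·29.3) = 24.0 m/s.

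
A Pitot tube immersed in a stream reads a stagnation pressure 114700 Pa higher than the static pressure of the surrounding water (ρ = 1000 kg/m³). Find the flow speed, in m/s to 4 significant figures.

v ≈ 15.15 m/s

Bernoulli between the free stream and the stagnation point: ½ρv² = P_stag − P_static.
v = √(2ΔP/ρ) = √(2·114700/1000) = 15.15 m/s.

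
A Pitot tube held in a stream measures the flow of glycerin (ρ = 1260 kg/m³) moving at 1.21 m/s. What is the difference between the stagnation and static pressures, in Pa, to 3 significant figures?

922 Pa

The dynamic pressure equals the rise in static pressure at the stagnation point: ΔP = ½ρv².
ΔP = ½·1260·1.21² = 922 Pa.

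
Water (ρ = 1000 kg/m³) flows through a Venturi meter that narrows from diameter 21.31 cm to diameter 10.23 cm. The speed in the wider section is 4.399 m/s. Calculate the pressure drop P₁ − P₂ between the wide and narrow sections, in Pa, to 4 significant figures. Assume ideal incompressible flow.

The volume flow rate is constant, so v₂ = (A₁/A₂)v₁ = (356.7/82.19)·4.399 = 19.09 m/s.
With no height change, Bernoulli's equation is P₁ + ½ρv₁² = P₂ + ½ρv₂².
P₁ − P₂ = ½·1000·(19.09² − 4.399²) = ½·1000·345.0 = 172500 Pa.

ΔP = 172500 Pa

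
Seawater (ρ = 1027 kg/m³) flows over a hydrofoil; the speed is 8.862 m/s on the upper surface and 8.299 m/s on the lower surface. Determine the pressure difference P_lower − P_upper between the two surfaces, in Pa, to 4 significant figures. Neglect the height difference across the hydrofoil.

Bernoulli (same height): P_lower − P_upper = ½ρ(v_upper² − v_lower²).
ΔP = ½·1027·(8.862² − 8.299²) = 4961 Pa.

4961 Pa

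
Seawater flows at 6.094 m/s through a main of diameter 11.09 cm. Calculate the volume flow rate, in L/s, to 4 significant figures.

Q = A·v = 0.009659 m² × 6.094 m/s = 0.05886 m³/s.
Converting: 0.05886 m³/s × 1000 = 58.86 L/s.

58.86 L/s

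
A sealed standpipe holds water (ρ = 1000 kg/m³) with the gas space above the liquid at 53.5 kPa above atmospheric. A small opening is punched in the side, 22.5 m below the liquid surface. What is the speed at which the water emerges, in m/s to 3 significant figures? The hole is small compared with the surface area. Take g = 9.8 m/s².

23.4 m/s

Take point 1 at the surface (v₁ ≈ 0) and point 2 at the hole (at atmospheric pressure). Bernoulli: P₁ + ρg h = P_atm + ½ρv₂².
With P₁ − P_atm = 53500 Pa, v₂ = √(2gh + 2ΔP/ρ) = √(2·9.8·22.5 + 2·53500/1000) = 23.4 m/s.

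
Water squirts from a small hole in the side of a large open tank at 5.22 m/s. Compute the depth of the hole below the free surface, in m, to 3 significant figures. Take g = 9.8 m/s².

h ≈ 1.39 m

Torricelli: v = √(2gh), so h = v²/(2g).
h = 5.22²/(2·9.8) = 27.2/19.60 = 1.39 m.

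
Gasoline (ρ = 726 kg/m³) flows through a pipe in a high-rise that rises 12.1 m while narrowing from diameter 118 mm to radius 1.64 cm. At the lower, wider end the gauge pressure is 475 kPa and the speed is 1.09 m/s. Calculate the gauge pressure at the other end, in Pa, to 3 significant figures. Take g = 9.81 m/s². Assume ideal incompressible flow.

Continuity gives A₁v₁ = A₂v₂, so v₂ = (109 cm²)/(8.45 cm²) × 1.09 m/s = 14.1 m/s.
Energy conservation along the streamline gives P₂ = P₁ − ½ρ(v₂² − v₁²) − ρg(h₂ − h₁).
P₂ = 475000 + ½·726·(1.09² − 14.1²) − 726·9.81·(+12.1) = 475000 + (-71800) − (86200) = 317000 Pa.

P₂ ≈ 317000 Pa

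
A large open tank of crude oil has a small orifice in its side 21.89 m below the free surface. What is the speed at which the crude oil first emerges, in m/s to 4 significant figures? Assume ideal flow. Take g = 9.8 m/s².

Bernoulli from surface to hole (P equal, v_surface ≈ 0): v = √(2gh) = √(2×9.8×21.89) = 20.71 m/s.

v ≈ 20.71 m/s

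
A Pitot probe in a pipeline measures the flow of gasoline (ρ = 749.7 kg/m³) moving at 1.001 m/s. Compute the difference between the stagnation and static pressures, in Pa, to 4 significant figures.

ΔP ≈ 375.6 Pa

The dynamic pressure equals the rise in static pressure at the stagnation point: ΔP = ½ρv².
ΔP = ½·749.7·1.001² = 375.6 Pa.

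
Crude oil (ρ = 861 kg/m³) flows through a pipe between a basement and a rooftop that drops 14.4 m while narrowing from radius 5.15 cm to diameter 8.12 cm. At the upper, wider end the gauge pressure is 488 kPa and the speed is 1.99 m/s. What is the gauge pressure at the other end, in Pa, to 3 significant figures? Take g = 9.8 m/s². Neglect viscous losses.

Continuity gives A₁v₁ = A₂v₂, so v₂ = (83.3 cm²)/(51.8 cm²) × 1.99 m/s = 3.20 m/s.
Bernoulli: P₁ + ½ρv₁² + ρg h₁ = P₂ + ½ρv₂² + ρg h₂, so P₂ = P₁ + ½ρ(v₁² − v₂²) − ρg(h₂ − h₁).
P₂ = 488000 + ½·861·(1.99² − 3.20²) − 861·9.8·(−14.4) = 488000 + (-2710) − (-122000) = 607000 Pa.

607000 Pa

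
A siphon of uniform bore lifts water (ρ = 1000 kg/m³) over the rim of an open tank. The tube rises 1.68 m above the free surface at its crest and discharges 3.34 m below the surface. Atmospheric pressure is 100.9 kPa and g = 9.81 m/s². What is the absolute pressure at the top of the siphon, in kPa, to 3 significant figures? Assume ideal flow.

51.7 kPa

Bernoulli surface→outlet gives ½v² = g·h_out, so v = √(2·9.81·3.34) = 8.10 m/s.
Continuity keeps v the same throughout the tube; from surface to crest, P_atm + 0 = P_top + ½ρv² + ρg·h_top.
P_top = 100900 − ½·1000·8.10² − 1000·9.81·1.68 = 51700 Pa.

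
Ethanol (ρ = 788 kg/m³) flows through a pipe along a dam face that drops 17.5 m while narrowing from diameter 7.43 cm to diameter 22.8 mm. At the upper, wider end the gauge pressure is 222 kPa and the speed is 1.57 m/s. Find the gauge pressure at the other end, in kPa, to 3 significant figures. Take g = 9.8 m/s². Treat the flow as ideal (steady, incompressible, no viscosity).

P₂ = 249 kPa

By continuity, v₂ = v₁·A₁/A₂ = 1.57·(43.4/4.08) = 16.7 m/s.
Energy conservation along the streamline gives P₂ = P₁ − ½ρ(v₂² − v₁²) − ρg(h₂ − h₁).
P₂ = 222000 + ½·788·(1.57² − 16.7²) − 788·9.8·(−17.5) = 222000 + (-109000) − (-135000) = 249000 Pa.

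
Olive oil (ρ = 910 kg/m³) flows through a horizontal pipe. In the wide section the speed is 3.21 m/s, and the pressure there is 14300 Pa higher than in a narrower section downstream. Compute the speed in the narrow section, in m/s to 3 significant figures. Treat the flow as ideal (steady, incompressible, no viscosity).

v₂ = 6.46 m/s

With h₁ = h₂, rearranging Bernoulli gives v₂ = √(v₁² + 2ΔP/ρ).
v₂ = √(3.21² + 2·14300/910) = √(10.3 + 31.4) = 6.46 m/s.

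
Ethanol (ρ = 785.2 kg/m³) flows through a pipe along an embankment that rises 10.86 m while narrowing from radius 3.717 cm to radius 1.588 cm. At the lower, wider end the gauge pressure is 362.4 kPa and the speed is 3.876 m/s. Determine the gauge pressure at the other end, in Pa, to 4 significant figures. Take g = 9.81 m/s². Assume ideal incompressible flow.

P₂ ≈ 107600 Pa

Mass conservation (A₁v₁ = A₂v₂) gives v₂ = 3.876 × 43.40/7.922 = 21.24 m/s.
Energy conservation along the streamline gives P₂ = P₁ − ½ρ(v₂² − v₁²) − ρg(h₂ − h₁).
P₂ = 362400 + ½·785.2·(3.876² − 21.24²) − 785.2·9.81·(+10.86) = 362400 + (-171100) − (83650) = 107600 Pa.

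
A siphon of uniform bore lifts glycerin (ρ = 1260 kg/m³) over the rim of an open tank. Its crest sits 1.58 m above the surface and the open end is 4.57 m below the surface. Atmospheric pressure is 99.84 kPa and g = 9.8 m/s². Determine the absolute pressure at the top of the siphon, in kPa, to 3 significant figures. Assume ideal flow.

Bernoulli surface→outlet gives ½v² = g·h_out, so v = √(2·9.8·4.57) = 9.46 m/s.
Continuity keeps v the same throughout the tube; from surface to crest, P_atm + 0 = P_top + ½ρv² + ρg·h_top.
P_top = 99840 − ½·1260·9.46² − 1260·9.8·1.58 = 23900 Pa.

P_top ≈ 23.9 kPa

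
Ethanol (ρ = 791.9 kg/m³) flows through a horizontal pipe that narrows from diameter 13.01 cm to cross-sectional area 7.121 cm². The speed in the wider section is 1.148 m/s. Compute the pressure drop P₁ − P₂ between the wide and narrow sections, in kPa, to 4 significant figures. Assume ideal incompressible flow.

By continuity, v₂ = v₁·A₁/A₂ = 1.148·(132.9/7.121) = 21.43 m/s.
With no height change, Bernoulli's equation is P₁ + ½ρv₁² = P₂ + ½ρv₂².
P₁ − P₂ = ½·791.9·(21.43² − 1.148²) = ½·791.9·458.0 = 181300 Pa.

ΔP ≈ 181.3 kPa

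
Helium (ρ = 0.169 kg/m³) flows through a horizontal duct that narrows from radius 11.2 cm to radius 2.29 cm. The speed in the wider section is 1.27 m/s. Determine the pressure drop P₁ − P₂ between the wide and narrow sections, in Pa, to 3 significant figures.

The volume flow rate is constant, so v₂ = (A₁/A₂)v₁ = (394/16.5)·1.27 = 30.4 m/s.
The pipe is horizontal, so Bernoulli reduces to P₁ + ½ρv₁² = P₂ + ½ρv₂².
P₁ − P₂ = ½·0.169·(30.4² − 1.27²) = ½·0.169·921 = 77.8 Pa.

ΔP = 77.8 Pa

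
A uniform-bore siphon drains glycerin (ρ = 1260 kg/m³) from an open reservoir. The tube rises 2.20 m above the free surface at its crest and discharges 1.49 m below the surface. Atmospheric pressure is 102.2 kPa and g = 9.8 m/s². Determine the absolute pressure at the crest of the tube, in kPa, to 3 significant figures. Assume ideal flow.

From the surface to the outlet (both open to atmosphere, surface at rest): v = √(2g·h_out) = √(2·9.8·1.49) = 5.40 m/s.
The bore is uniform, so the speed at the crest is the same v. Bernoulli surface→crest: P_atm = P_top + ½ρv² + ρg·h_top.
P_top = 102200 − ½·1260·5.40² − 1260·9.8·2.20 = 56600 Pa.

P_top ≈ 56.6 kPa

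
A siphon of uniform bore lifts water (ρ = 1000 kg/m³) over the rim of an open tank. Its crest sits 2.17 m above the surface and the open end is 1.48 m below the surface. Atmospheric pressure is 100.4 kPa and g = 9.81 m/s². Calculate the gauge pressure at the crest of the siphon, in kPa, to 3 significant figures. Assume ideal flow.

-35.8 kPa

From the surface to the outlet (both open to atmosphere, surface at rest): v = √(2g·h_out) = √(2·9.81·1.48) = 5.39 m/s.
The bore is uniform, so the speed at the crest is the same v. Bernoulli surface→crest: P_atm = P_top + ½ρv² + ρg·h_top.
P_top = 100400 − ½·1000·5.39² − 1000·9.81·2.17 = 64600 Pa. So P_gauge = P_top − P_atm = -35800 Pa.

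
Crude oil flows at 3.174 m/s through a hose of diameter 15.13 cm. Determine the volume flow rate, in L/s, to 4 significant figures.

Q ≈ 57.07 L/s

Q = A·v = 0.01798 m² × 3.174 m/s = 0.05707 m³/s.
Converting: 0.05707 m³/s × 1000 = 57.07 L/s.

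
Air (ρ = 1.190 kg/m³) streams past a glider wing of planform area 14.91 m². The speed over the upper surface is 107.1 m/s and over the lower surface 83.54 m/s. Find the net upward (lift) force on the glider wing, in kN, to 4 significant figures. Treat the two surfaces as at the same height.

39.85 kN

From P + ½ρv² = const at equal height, P_low − P_up = ½ρ(v_up² − v_low²).
ΔP = ½·1.190·(107.1² − 83.54²) = 2672 Pa.
Lift = ΔP · A = 2672 × 14.91 = 39850 N.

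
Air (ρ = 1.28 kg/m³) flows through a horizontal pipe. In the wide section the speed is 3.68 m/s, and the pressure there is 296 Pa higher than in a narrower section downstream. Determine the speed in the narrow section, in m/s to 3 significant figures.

With h₁ = h₂, rearranging Bernoulli gives v₂ = √(v₁² + 2ΔP/ρ).
v₂ = √(3.68² + 2·296/1.28) = √(13.5 + 462) = 21.8 m/s.

v₂ ≈ 21.8 m/s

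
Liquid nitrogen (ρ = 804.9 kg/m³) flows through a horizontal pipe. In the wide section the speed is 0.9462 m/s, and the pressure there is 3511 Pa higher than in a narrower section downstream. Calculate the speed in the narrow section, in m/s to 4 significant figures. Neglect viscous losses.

Along the level pipe P + ½ρv² is conserved, hence v₂² = v₁² + 2(P₁ − P₂)/ρ.
v₂ = √(0.9462² + 2·3511/804.9) = √(0.8953 + 8.724) = 3.102 m/s.

3.102 m/s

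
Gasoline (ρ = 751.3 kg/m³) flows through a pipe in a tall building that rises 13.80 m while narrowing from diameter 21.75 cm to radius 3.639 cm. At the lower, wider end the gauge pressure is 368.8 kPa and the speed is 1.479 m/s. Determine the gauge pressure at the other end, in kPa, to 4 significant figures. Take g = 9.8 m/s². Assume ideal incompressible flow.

The volume flow rate is constant, so v₂ = (A₁/A₂)v₁ = (371.5/41.60)·1.479 = 13.21 m/s.
Energy conservation along the streamline gives P₂ = P₁ − ½ρ(v₂² − v₁²) − ρg(h₂ − h₁).
P₂ = 368800 + ½·751.3·(1.479² − 13.21²) − 751.3·9.8·(+13.80) = 368800 + (-64720) − (101600) = 202500 Pa.

P₂ = 202.5 kPa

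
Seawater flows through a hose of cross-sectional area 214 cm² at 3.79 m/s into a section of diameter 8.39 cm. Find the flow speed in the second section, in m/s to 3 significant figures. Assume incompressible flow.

v₂ ≈ 14.7 m/s

Continuity gives A₁v₁ = A₂v₂, so v₂ = (214 cm²)/(55.3 cm²) × 3.79 m/s = 14.7 m/s.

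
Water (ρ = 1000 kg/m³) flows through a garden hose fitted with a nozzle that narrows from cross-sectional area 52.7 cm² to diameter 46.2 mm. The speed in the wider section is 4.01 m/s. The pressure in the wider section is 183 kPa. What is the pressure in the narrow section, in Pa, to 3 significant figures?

By continuity, v₂ = v₁·A₁/A₂ = 4.01·(52.7/16.8) = 12.6 m/s.
Along the horizontal streamline, P + ½ρv² is constant.
P₂ = P₁ − ½ρ(v₂² − v₁²) = 183000 − ½·1000·(12.6² − 4.01²) = 183000 − 71400 = 112000 Pa.

P₂ = 112000 Pa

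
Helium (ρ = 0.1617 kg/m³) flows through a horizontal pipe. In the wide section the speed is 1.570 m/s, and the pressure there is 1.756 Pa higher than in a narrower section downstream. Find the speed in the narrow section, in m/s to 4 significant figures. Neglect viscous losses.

With h₁ = h₂, rearranging Bernoulli gives v₂ = √(v₁² + 2ΔP/ρ).
v₂ = √(1.570² + 2·1.756/0.1617) = √(2.465 + 21.72) = 4.918 m/s.

4.918 m/s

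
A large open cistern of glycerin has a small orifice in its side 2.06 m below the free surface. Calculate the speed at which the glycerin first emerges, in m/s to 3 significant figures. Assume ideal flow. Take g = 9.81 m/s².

v = 6.36 m/s

With the surface at rest and both surface and jet at atmospheric pressure, Bernoulli gives ρg h = ½ρv², so v = √(2gh) = √(2·9.81·2.06) = 6.36 m/s.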